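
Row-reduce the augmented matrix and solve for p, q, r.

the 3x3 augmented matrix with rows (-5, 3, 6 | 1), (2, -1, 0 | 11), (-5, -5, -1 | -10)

Forward elimination on [A|b]:
R2 <- R2 - (-2/5)*R1:  [    0   1/5  12/5  57/5 ]
R3 <- R3 - (1)*R1:  [   0   -8   -7  -11 ]
R3 <- R3 - (-40)*R2:  [   0    0   89  445 ]
Row echelon form:
[ -5    3     6  |     1 ]
[  0  1/5  12/5  |  57/5 ]
[  0    0    89  |   445 ]
Back-substitution:
r = (445) / 89 = 5
q = (57/5 - (12/5)*(5)) / (1/5) = -3
p = (1 - (3)*(-3) - (6)*(5)) / -5 = 4

(4, -3, 5)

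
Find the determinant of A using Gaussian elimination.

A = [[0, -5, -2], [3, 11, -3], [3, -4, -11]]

Forward elimination:
R1 <-> R2   (pivot in column 1 was zero)
[ 3  11   -3 ]
[ 0  -5   -2 ]
[ 3  -4  -11 ]
R3 <- R3 - (1)*R1:  [   0  -15   -8 ]
R3 <- R3 - (3)*R2:  [  0   0  -2 ]
Upper-triangular form:
[ 3  11  -3 ]
[ 0  -5  -2 ]
[ 0   0  -2 ]
det(A) = (-1)^1 * (3) * (-5) * (-2) = -30  (1 row swap -> sign -1)

det(A) = -30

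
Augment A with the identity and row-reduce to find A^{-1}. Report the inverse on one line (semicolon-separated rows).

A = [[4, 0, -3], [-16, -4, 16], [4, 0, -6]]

inverse = [1/2 0 -1/4; -2/3 -1/4 -1/3; 1/3 0 -1/3]

Gauss-Jordan on [A | I]:
R1 <- (1/4)*R1:  [    1     0  -3/4  |   1/4     0     0 ]
R2 <- R2 - (-16)*R1:  [  0  -4   4  |   4   1   0 ]
R3 <- R3 - (4)*R1:  [  0   0  -3  |  -1   0   1 ]
R2 <- (1/-4)*R2:  [    0     1    -1  |    -1  -1/4     0 ]
R3 <- (1/-3)*R3:  [    0     0     1  |   1/3     0  -1/3 ]
R1 <- R1 - (-3/4)*R3:  [    1     0     0  |   1/2     0  -1/4 ]
R2 <- R2 - (-1)*R3:  [    0     1     0  |  -2/3  -1/4  -1/3 ]
Right block of [I | A^{-1}] is the inverse:
[  1/2     0  -1/4 ]
[ -2/3  -1/4  -1/3 ]
[  1/3     0  -1/3 ]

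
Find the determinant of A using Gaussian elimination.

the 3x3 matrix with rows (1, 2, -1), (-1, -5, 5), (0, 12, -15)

det(A) = -3

Forward elimination:
R2 <- R2 - (-1)*R1:  [  0  -3   4 ]
R3 <- R3 - (-4)*R2:  [ 0  0  1 ]
Upper-triangular form:
[ 1   2  -1 ]
[ 0  -3   4 ]
[ 0   0   1 ]
det(A) = (-1)^0 * (1) * (-3) * (1) = -3  (0 row swaps -> sign +1)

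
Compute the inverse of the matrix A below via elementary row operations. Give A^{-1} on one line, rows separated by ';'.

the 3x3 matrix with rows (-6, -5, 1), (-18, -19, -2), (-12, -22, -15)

inverse = [-241/48 97/48 -29/48; 41/8 -17/8 5/8; -7/2 3/2 -1/2]

Gauss-Jordan on [A | I]:
R1 <- (1/-6)*R1:  [    1   5/6  -1/6  |  -1/6     0     0 ]
R2 <- R2 - (-18)*R1:  [  0  -4  -5  |  -3   1   0 ]
R3 <- R3 - (-12)*R1:  [   0  -12  -17  |   -2    0    1 ]
R2 <- (1/-4)*R2:  [    0     1   5/4  |   3/4  -1/4     0 ]
R1 <- R1 - (5/6)*R2:  [      1       0  -29/24  |  -19/24    5/24       0 ]
R3 <- R3 - (-12)*R2:  [  0   0  -2  |   7  -3   1 ]
R3 <- (1/-2)*R3:  [    0     0     1  |  -7/2   3/2  -1/2 ]
R1 <- R1 - (-29/24)*R3:  [       1        0        0  |  -241/48    97/48   -29/48 ]
R2 <- R2 - (5/4)*R3:  [     0      1      0  |   41/8  -17/8    5/8 ]
Right block of [I | A^{-1}] is the inverse:
[ -241/48  97/48  -29/48 ]
[    41/8  -17/8     5/8 ]
[    -7/2    3/2    -1/2 ]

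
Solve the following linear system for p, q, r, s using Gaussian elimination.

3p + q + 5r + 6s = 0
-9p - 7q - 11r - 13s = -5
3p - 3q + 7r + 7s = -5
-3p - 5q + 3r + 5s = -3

(-2, 2, 2, -1)

Forward elimination on [A|b]:
R2 <- R2 - (-3)*R1:  [  0  -4   4   5  -5 ]
R3 <- R3 - (1)*R1:  [  0  -4   2   1  -5 ]
R4 <- R4 - (-1)*R1:  [  0  -4   8  11  -3 ]
R3 <- R3 - (1)*R2:  [  0   0  -2  -4   0 ]
R4 <- R4 - (1)*R2:  [ 0  0  4  6  2 ]
R4 <- R4 - (-2)*R3:  [  0   0   0  -2   2 ]
Row echelon form:
[ 3   1   5   6  |   0 ]
[ 0  -4   4   5  |  -5 ]
[ 0   0  -2  -4  |   0 ]
[ 0   0   0  -2  |   2 ]
Back-substitution:
s = (2) / -2 = -1
r = (0 - (-4)*(-1)) / -2 = 2
q = (-5 - (4)*(2) - (5)*(-1)) / -4 = 2
p = (0 - (1)*(2) - (5)*(2) - (6)*(-1)) / 3 = -2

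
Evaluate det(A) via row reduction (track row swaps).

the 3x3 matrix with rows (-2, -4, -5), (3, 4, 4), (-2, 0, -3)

Forward elimination:
R2 <- R2 - (-3/2)*R1:  [    0    -2  -7/2 ]
R3 <- R3 - (1)*R1:  [ 0  4  2 ]
R3 <- R3 - (-2)*R2:  [  0   0  -5 ]
Upper-triangular form:
[ -2  -4    -5 ]
[  0  -2  -7/2 ]
[  0   0    -5 ]
det(A) = (-1)^0 * (-2) * (-2) * (-5) = -20  (0 row swaps -> sign +1)

det(A) = -20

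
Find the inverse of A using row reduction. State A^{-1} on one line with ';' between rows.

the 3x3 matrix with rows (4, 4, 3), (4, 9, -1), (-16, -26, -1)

inverse = [-7/12 -37/30 -31/60; 1/3 11/15 4/15; 2/3 2/3 1/3]

Gauss-Jordan on [A | I]:
R1 <- (1/4)*R1:  [   1    1  3/4  |  1/4    0    0 ]
R2 <- R2 - (4)*R1:  [  0   5  -4  |  -1   1   0 ]
R3 <- R3 - (-16)*R1:  [   0  -10   11  |    4    0    1 ]
R2 <- (1/5)*R2:  [    0     1  -4/5  |  -1/5   1/5     0 ]
R1 <- R1 - (1)*R2:  [     1      0  31/20  |   9/20   -1/5      0 ]
R3 <- R3 - (-10)*R2:  [ 0  0  3  |  2  2  1 ]
R3 <- (1/3)*R3:  [   0    0    1  |  2/3  2/3  1/3 ]
R1 <- R1 - (31/20)*R3:  [      1       0       0  |   -7/12  -37/30  -31/60 ]
R2 <- R2 - (-4/5)*R3:  [     0      1      0  |    1/3  11/15   4/15 ]
Right block of [I | A^{-1}] is the inverse:
[ -7/12  -37/30  -31/60 ]
[   1/3   11/15    4/15 ]
[   2/3     2/3     1/3 ]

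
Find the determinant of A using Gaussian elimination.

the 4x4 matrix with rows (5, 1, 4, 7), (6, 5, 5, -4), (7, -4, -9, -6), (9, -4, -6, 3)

Forward elimination:
R2 <- R2 - (6/5)*R1:  [     0   19/5    1/5  -62/5 ]
R3 <- R3 - (7/5)*R1:  [     0  -27/5  -73/5  -79/5 ]
R4 <- R4 - (9/5)*R1:  [     0  -29/5  -66/5  -48/5 ]
R3 <- R3 - (-27/19)*R2:  [       0        0  -272/19  -635/19 ]
R4 <- R4 - (-29/19)*R2:  [       0        0  -245/19  -542/19 ]
R4 <- R4 - (245/272)*R3:  [       0        0        0  429/272 ]
Upper-triangular form:
[ 5     1        4        7 ]
[ 0  19/5      1/5    -62/5 ]
[ 0     0  -272/19  -635/19 ]
[ 0     0        0  429/272 ]
det(A) = (-1)^0 * (5) * (19/5) * (-272/19) * (429/272) = -429  (0 row swaps -> sign +1)

det(A) = -429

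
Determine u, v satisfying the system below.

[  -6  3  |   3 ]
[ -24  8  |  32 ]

(-3, -5)

Forward elimination on [A|b]:
R2 <- R2 - (4)*R1:  [  0  -4  20 ]
Row echelon form:
[ -6   3  |   3 ]
[  0  -4  |  20 ]
Back-substitution:
v = (20) / -4 = -5
u = (3 - (3)*(-5)) / -6 = -3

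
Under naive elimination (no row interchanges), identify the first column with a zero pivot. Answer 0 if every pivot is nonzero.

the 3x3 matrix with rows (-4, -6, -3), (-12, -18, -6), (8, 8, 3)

first zero-pivot column = 2

Naive forward elimination:
R2 <- R2 - (3)*R1:  [ 0  0  3 ]
R3 <- R3 - (-2)*R1:  [  0  -4  -3 ]
Matrix at this point:
[ -4  -6  -3 ]
[  0   0   3 ]
[  0  -4  -3 ]
Pivot entry (2,2) is zero but row 3 has -4 in column 2 -> naive elimination stops; a row interchange (e.g. R2 <-> R3) would be required here.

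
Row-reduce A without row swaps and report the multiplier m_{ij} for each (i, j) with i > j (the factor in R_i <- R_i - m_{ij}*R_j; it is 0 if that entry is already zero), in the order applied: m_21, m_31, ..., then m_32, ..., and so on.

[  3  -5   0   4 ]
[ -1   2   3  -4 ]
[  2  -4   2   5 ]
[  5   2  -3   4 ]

multipliers: -1/3, 2/3, 5/3, -2, 31, -12

Forward elimination:
R2 <- R2 - (-1/3)*R1:  [    0   1/3     3  -8/3 ]
R3 <- R3 - (2/3)*R1:  [    0  -2/3     2   7/3 ]
R4 <- R4 - (5/3)*R1:  [    0  31/3    -3  -8/3 ]
R3 <- R3 - (-2)*R2:  [  0   0   8  -3 ]
R4 <- R4 - (31)*R2:  [   0    0  -96   80 ]
R4 <- R4 - (-12)*R3:  [  0   0   0  44 ]
Multipliers (in order of application): m_{21} = -1/3, m_{31} = 2/3, m_{41} = 5/3, m_{32} = -2, m_{42} = 31, m_{43} = -12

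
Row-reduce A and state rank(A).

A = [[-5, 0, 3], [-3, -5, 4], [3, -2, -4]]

rank(A) = 3

Row reduction:
R2 <- R2 - (3/5)*R1:  [    0    -5  11/5 ]
R3 <- R3 - (-3/5)*R1:  [     0     -2  -11/5 ]
R3 <- R3 - (2/5)*R2:  [      0       0  -77/25 ]
Row echelon form:
[ -5   0       3 ]
[  0  -5    11/5 ]
[  0   0  -77/25 ]
Nonzero rows / pivot columns: 3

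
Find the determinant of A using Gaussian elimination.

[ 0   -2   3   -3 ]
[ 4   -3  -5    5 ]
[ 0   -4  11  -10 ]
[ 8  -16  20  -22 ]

det(A) = -200

Forward elimination:
R1 <-> R2   (pivot in column 1 was zero)
[ 4   -3  -5    5 ]
[ 0   -2   3   -3 ]
[ 0   -4  11  -10 ]
[ 8  -16  20  -22 ]
R4 <- R4 - (2)*R1:  [   0  -10   30  -32 ]
R3 <- R3 - (2)*R2:  [  0   0   5  -4 ]
R4 <- R4 - (5)*R2:  [   0    0   15  -17 ]
R4 <- R4 - (3)*R3:  [  0   0   0  -5 ]
Upper-triangular form:
[ 4  -3  -5   5 ]
[ 0  -2   3  -3 ]
[ 0   0   5  -4 ]
[ 0   0   0  -5 ]
det(A) = (-1)^1 * (4) * (-2) * (5) * (-5) = -200  (1 row swap -> sign -1)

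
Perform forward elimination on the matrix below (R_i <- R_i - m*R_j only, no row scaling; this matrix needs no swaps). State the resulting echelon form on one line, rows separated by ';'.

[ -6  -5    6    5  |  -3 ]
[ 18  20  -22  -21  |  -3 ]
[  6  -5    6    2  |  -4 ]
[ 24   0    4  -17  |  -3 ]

Forward elimination:
R2 <- R2 - (-3)*R1:  [   0    5   -4   -6  -12 ]
R3 <- R3 - (-1)*R1:  [   0  -10   12    7   -7 ]
R4 <- R4 - (-4)*R1:  [   0  -20   28    3  -15 ]
R3 <- R3 - (-2)*R2:  [   0    0    4   -5  -31 ]
R4 <- R4 - (-4)*R2:  [   0    0   12  -21  -63 ]
R4 <- R4 - (3)*R3:  [  0   0   0  -6  30 ]
Row echelon form:
[ -6  -5   6   5  |   -3 ]
[  0   5  -4  -6  |  -12 ]
[  0   0   4  -5  |  -31 ]
[  0   0   0  -6  |   30 ]

REF = [-6 -5 6 5 -3; 0 5 -4 -6 -12; 0 0 4 -5 -31; 0 0 0 -6 30]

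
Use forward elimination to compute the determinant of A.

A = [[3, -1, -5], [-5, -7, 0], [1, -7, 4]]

det(A) = -314

Forward elimination:
R2 <- R2 - (-5/3)*R1:  [     0  -26/3  -25/3 ]
R3 <- R3 - (1/3)*R1:  [     0  -20/3   17/3 ]
R3 <- R3 - (10/13)*R2:  [      0       0  157/13 ]
Upper-triangular form:
[ 3     -1      -5 ]
[ 0  -26/3   -25/3 ]
[ 0      0  157/13 ]
det(A) = (-1)^0 * (3) * (-26/3) * (157/13) = -314  (0 row swaps -> sign +1)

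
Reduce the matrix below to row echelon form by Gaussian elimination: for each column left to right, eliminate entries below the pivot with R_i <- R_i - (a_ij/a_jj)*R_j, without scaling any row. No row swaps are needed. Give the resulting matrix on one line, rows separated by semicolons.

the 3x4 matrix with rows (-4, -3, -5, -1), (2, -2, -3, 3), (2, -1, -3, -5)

Forward elimination:
R2 <- R2 - (-1/2)*R1:  [     0   -7/2  -11/2    5/2 ]
R3 <- R3 - (-1/2)*R1:  [     0   -5/2  -11/2  -11/2 ]
R3 <- R3 - (5/7)*R2:  [     0      0  -11/7  -51/7 ]
Row echelon form:
[ -4    -3     -5     -1 ]
[  0  -7/2  -11/2    5/2 ]
[  0     0  -11/7  -51/7 ]

REF = [-4 -3 -5 -1; 0 -7/2 -11/2 5/2; 0 0 -11/7 -51/7]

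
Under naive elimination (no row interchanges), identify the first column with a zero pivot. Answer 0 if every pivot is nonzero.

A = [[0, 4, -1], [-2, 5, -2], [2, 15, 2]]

Naive forward elimination:
Pivot entry (1,1) is zero but row 2 has -2 in column 1 -> naive elimination stops; a row interchange (e.g. R1 <-> R2) would be required here.

first zero-pivot column = 1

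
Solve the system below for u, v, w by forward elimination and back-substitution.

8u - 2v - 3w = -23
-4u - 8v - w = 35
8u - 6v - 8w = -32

(-2, -4, 5)

Forward elimination on [A|b]:
R2 <- R2 - (-1/2)*R1:  [    0    -9  -5/2  47/2 ]
R3 <- R3 - (1)*R1:  [  0  -4  -5  -9 ]
R3 <- R3 - (4/9)*R2:  [      0       0   -35/9  -175/9 ]
Row echelon form:
[ 8  -2     -3  |     -23 ]
[ 0  -9   -5/2  |    47/2 ]
[ 0   0  -35/9  |  -175/9 ]
Back-substitution:
w = (-175/9) / (-35/9) = 5
v = (47/2 - (-5/2)*(5)) / -9 = -4
u = (-23 - (-2)*(-4) - (-3)*(5)) / 8 = -2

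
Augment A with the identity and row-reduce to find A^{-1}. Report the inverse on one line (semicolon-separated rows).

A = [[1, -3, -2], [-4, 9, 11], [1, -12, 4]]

Gauss-Jordan on [A | I]:
R2 <- R2 - (-4)*R1:  [  0  -3   3  |   4   1   0 ]
R3 <- R3 - (1)*R1:  [  0  -9   6  |  -1   0   1 ]
R2 <- (1/-3)*R2:  [    0     1    -1  |  -4/3  -1/3     0 ]
R1 <- R1 - (-3)*R2:  [  1   0  -5  |  -3  -1   0 ]
R3 <- R3 - (-9)*R2:  [   0    0   -3  |  -13   -3    1 ]
R3 <- (1/-3)*R3:  [    0     0     1  |  13/3     1  -1/3 ]
R1 <- R1 - (-5)*R3:  [    1     0     0  |  56/3     4  -5/3 ]
R2 <- R2 - (-1)*R3:  [    0     1     0  |     3   2/3  -1/3 ]
Right block of [I | A^{-1}] is the inverse:
[ 56/3    4  -5/3 ]
[    3  2/3  -1/3 ]
[ 13/3    1  -1/3 ]

inverse = [56/3 4 -5/3; 3 2/3 -1/3; 13/3 1 -1/3]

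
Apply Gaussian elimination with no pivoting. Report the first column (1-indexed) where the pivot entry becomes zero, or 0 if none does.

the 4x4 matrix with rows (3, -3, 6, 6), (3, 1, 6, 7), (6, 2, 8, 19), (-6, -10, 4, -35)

first zero-pivot column = 0

Naive forward elimination:
R2 <- R2 - (1)*R1:  [ 0  4  0  1 ]
R3 <- R3 - (2)*R1:  [  0   8  -4   7 ]
R4 <- R4 - (-2)*R1:  [   0  -16   16  -23 ]
R3 <- R3 - (2)*R2:  [  0   0  -4   5 ]
R4 <- R4 - (-4)*R2:  [   0    0   16  -19 ]
R4 <- R4 - (-4)*R3:  [ 0  0  0  1 ]
All pivots nonzero; naive elimination completes without hitting a zero pivot.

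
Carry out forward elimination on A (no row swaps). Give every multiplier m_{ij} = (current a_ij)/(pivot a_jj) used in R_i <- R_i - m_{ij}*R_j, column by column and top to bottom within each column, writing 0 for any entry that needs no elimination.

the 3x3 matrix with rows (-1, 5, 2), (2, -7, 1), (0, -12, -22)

Forward elimination:
R2 <- R2 - (-2)*R1:  [ 0  3  5 ]
R3: entry in column 1 is already 0 -> m_{31} = 0 (no row operation needed)
R3 <- R3 - (-4)*R2:  [  0   0  -2 ]
Multipliers (in order of application): m_{21} = -2, m_{31} = 0, m_{32} = -4

multipliers: -2, 0, -4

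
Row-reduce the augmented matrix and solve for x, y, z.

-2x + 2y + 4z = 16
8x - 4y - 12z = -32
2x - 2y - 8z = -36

(5, 3, 5)

Forward elimination on [A|b]:
R2 <- R2 - (-4)*R1:  [  0   4   4  32 ]
R3 <- R3 - (-1)*R1:  [   0    0   -4  -20 ]
Row echelon form:
[ -2  2   4  |   16 ]
[  0  4   4  |   32 ]
[  0  0  -4  |  -20 ]
Back-substitution:
z = (-20) / -4 = 5
y = (32 - (4)*(5)) / 4 = 3
x = (16 - (2)*(3) - (4)*(5)) / -2 = 5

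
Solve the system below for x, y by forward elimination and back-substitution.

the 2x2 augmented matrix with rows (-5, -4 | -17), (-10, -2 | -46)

Forward elimination on [A|b]:
R2 <- R2 - (2)*R1:  [   0    6  -12 ]
Row echelon form:
[ -5  -4  |  -17 ]
[  0   6  |  -12 ]
Back-substitution:
y = (-12) / 6 = -2
x = (-17 - (-4)*(-2)) / -5 = 5

(5, -2)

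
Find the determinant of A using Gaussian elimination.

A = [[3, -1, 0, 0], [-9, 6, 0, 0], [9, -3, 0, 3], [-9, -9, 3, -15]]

det(A) = -81

Forward elimination:
R2 <- R2 - (-3)*R1:  [ 0  3  0  0 ]
R3 <- R3 - (3)*R1:  [ 0  0  0  3 ]
R4 <- R4 - (-3)*R1:  [   0  -12    3  -15 ]
R4 <- R4 - (-4)*R2:  [   0    0    3  -15 ]
R3 <-> R4   (pivot in column 3 was zero)
[ 3  -1  0    0 ]
[ 0   3  0    0 ]
[ 0   0  3  -15 ]
[ 0   0  0    3 ]
Upper-triangular form:
[ 3  -1  0    0 ]
[ 0   3  0    0 ]
[ 0   0  3  -15 ]
[ 0   0  0    3 ]
det(A) = (-1)^1 * (3) * (3) * (3) * (3) = -81  (1 row swap -> sign -1)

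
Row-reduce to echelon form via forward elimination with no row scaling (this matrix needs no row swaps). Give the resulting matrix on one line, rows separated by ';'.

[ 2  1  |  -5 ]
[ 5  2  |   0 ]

Forward elimination:
R2 <- R2 - (5/2)*R1:  [    0  -1/2  25/2 ]
Row echelon form:
[ 2     1  |    -5 ]
[ 0  -1/2  |  25/2 ]

REF = [2 1 -5; 0 -1/2 25/2]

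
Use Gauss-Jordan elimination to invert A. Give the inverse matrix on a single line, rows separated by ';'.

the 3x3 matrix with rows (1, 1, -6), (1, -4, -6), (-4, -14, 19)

Gauss-Jordan on [A | I]:
R2 <- R2 - (1)*R1:  [  0  -5   0  |  -1   1   0 ]
R3 <- R3 - (-4)*R1:  [   0  -10   -5  |    4    0    1 ]
R2 <- (1/-5)*R2:  [    0     1     0  |   1/5  -1/5     0 ]
R1 <- R1 - (1)*R2:  [   1    0   -6  |  4/5  1/5    0 ]
R3 <- R3 - (-10)*R2:  [  0   0  -5  |   6  -2   1 ]
R3 <- (1/-5)*R3:  [    0     0     1  |  -6/5   2/5  -1/5 ]
R1 <- R1 - (-6)*R3:  [     1      0      0  |  -32/5   13/5   -6/5 ]
Right block of [I | A^{-1}] is the inverse:
[ -32/5  13/5  -6/5 ]
[   1/5  -1/5     0 ]
[  -6/5   2/5  -1/5 ]

inverse = [-32/5 13/5 -6/5; 1/5 -1/5 0; -6/5 2/5 -1/5]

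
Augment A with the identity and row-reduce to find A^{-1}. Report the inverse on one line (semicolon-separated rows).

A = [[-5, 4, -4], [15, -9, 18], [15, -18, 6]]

Gauss-Jordan on [A | I]:
R1 <- (1/-5)*R1:  [    1  -4/5   4/5  |  -1/5     0     0 ]
R2 <- R2 - (15)*R1:  [ 0  3  6  |  3  1  0 ]
R3 <- R3 - (15)*R1:  [  0  -6  -6  |   3   0   1 ]
R2 <- (1/3)*R2:  [   0    1    2  |    1  1/3    0 ]
R1 <- R1 - (-4/5)*R2:  [    1     0  12/5  |   3/5  4/15     0 ]
R3 <- R3 - (-6)*R2:  [ 0  0  6  |  9  2  1 ]
R3 <- (1/6)*R3:  [   0    0    1  |  3/2  1/3  1/6 ]
R1 <- R1 - (12/5)*R3:  [     1      0      0  |     -3  -8/15   -2/5 ]
R2 <- R2 - (2)*R3:  [    0     1     0  |    -2  -1/3  -1/3 ]
Right block of [I | A^{-1}] is the inverse:
[  -3  -8/15  -2/5 ]
[  -2   -1/3  -1/3 ]
[ 3/2    1/3   1/6 ]

inverse = [-3 -8/15 -2/5; -2 -1/3 -1/3; 3/2 1/3 1/6]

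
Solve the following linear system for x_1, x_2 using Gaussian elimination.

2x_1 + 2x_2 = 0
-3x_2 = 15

(5, -5)

Forward elimination on [A|b]:
Row echelon form:
[ 2   2  |   0 ]
[ 0  -3  |  15 ]
Back-substitution:
x_2 = (15) / -3 = -5
x_1 = (0 - (2)*(-5)) / 2 = 5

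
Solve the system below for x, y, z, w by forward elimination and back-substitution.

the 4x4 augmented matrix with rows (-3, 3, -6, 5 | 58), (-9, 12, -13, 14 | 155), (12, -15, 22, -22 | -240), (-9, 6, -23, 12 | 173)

(-1, 2, -4, 5)

Forward elimination on [A|b]:
R2 <- R2 - (3)*R1:  [   0    3    5   -1  -19 ]
R3 <- R3 - (-4)*R1:  [  0  -3  -2  -2  -8 ]
R4 <- R4 - (3)*R1:  [  0  -3  -5  -3  -1 ]
R3 <- R3 - (-1)*R2:  [   0    0    3   -3  -27 ]
R4 <- R4 - (-1)*R2:  [   0    0    0   -4  -20 ]
Row echelon form:
[ -3  3  -6   5  |   58 ]
[  0  3   5  -1  |  -19 ]
[  0  0   3  -3  |  -27 ]
[  0  0   0  -4  |  -20 ]
Back-substitution:
w = (-20) / -4 = 5
z = (-27 - (-3)*(5)) / 3 = -4
y = (-19 - (5)*(-4) - (-1)*(5)) / 3 = 2
x = (58 - (3)*(2) - (-6)*(-4) - (5)*(5)) / -3 = -1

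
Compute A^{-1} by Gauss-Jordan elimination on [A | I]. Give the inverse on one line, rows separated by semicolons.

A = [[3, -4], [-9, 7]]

Gauss-Jordan on [A | I]:
R1 <- (1/3)*R1:  [    1  -4/3  |   1/3     0 ]
R2 <- R2 - (-9)*R1:  [  0  -5  |   3   1 ]
R2 <- (1/-5)*R2:  [    0     1  |  -3/5  -1/5 ]
R1 <- R1 - (-4/3)*R2:  [     1      0  |  -7/15  -4/15 ]
Right block of [I | A^{-1}] is the inverse:
[ -7/15  -4/15 ]
[  -3/5   -1/5 ]

inverse = [-7/15 -4/15; -3/5 -1/5]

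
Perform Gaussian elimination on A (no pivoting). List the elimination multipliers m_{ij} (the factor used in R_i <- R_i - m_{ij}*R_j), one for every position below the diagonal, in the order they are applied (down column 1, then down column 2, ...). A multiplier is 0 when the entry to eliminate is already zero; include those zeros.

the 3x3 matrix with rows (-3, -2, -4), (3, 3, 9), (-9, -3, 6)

multipliers: -1, 3, 3

Forward elimination:
R2 <- R2 - (-1)*R1:  [ 0  1  5 ]
R3 <- R3 - (3)*R1:  [  0   3  18 ]
R3 <- R3 - (3)*R2:  [ 0  0  3 ]
Multipliers (in order of application): m_{21} = -1, m_{31} = 3, m_{32} = 3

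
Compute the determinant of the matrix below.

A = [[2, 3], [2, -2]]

Forward elimination:
R2 <- R2 - (1)*R1:  [  0  -5 ]
Upper-triangular form:
[ 2   3 ]
[ 0  -5 ]
det(A) = (-1)^0 * (2) * (-5) = -10  (0 row swaps -> sign +1)

det(A) = -10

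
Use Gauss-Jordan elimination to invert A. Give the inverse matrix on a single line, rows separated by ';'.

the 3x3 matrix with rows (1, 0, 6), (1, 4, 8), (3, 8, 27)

inverse = [11/5 12/5 -6/5; -3/20 9/20 -1/10; -1/5 -2/5 1/5]

Gauss-Jordan on [A | I]:
R2 <- R2 - (1)*R1:  [  0   4   2  |  -1   1   0 ]
R3 <- R3 - (3)*R1:  [  0   8   9  |  -3   0   1 ]
R2 <- (1/4)*R2:  [    0     1   1/2  |  -1/4   1/4     0 ]
R3 <- R3 - (8)*R2:  [  0   0   5  |  -1  -2   1 ]
R3 <- (1/5)*R3:  [    0     0     1  |  -1/5  -2/5   1/5 ]
R1 <- R1 - (6)*R3:  [    1     0     0  |  11/5  12/5  -6/5 ]
R2 <- R2 - (1/2)*R3:  [     0      1      0  |  -3/20   9/20  -1/10 ]
Right block of [I | A^{-1}] is the inverse:
[  11/5  12/5   -6/5 ]
[ -3/20  9/20  -1/10 ]
[  -1/5  -2/5    1/5 ]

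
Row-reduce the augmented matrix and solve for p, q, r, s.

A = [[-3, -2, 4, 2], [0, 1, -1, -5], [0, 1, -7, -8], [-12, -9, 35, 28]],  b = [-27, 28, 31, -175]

(5, 5, 2, -5)

Forward elimination on [A|b]:
R4 <- R4 - (4)*R1:  [   0   -1   19   20  -67 ]
R3 <- R3 - (1)*R2:  [  0   0  -6  -3   3 ]
R4 <- R4 - (-1)*R2:  [   0    0   18   15  -39 ]
R4 <- R4 - (-3)*R3:  [   0    0    0    6  -30 ]
Row echelon form:
[ -3  -2   4   2  |  -27 ]
[  0   1  -1  -5  |   28 ]
[  0   0  -6  -3  |    3 ]
[  0   0   0   6  |  -30 ]
Back-substitution:
s = (-30) / 6 = -5
r = (3 - (-3)*(-5)) / -6 = 2
q = (28 - (-1)*(2) - (-5)*(-5)) / 1 = 5
p = (-27 - (-2)*(5) - (4)*(2) - (2)*(-5)) / -3 = 5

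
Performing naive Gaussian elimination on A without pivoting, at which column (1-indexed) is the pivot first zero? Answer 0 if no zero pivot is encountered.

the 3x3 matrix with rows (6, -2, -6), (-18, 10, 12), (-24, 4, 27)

Naive forward elimination:
R2 <- R2 - (-3)*R1:  [  0   4  -6 ]
R3 <- R3 - (-4)*R1:  [  0  -4   3 ]
R3 <- R3 - (-1)*R2:  [  0   0  -3 ]
All pivots nonzero; naive elimination completes without hitting a zero pivot.

first zero-pivot column = 0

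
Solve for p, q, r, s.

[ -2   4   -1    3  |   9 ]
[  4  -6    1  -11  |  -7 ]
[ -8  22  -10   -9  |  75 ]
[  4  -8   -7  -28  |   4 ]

(0, 3, 0, -1)

Forward elimination on [A|b]:
R2 <- R2 - (-2)*R1:  [  0   2  -1  -5  11 ]
R3 <- R3 - (4)*R1:  [   0    6   -6  -21   39 ]
R4 <- R4 - (-2)*R1:  [   0    0   -9  -22   22 ]
R3 <- R3 - (3)*R2:  [  0   0  -3  -6   6 ]
R4 <- R4 - (3)*R3:  [  0   0   0  -4   4 ]
Row echelon form:
[ -2  4  -1   3  |   9 ]
[  0  2  -1  -5  |  11 ]
[  0  0  -3  -6  |   6 ]
[  0  0   0  -4  |   4 ]
Back-substitution:
s = (4) / -4 = -1
r = (6 - (-6)*(-1)) / -3 = 0
q = (11 - (-1)*(0) - (-5)*(-1)) / 2 = 3
p = (9 - (4)*(3) - (-1)*(0) - (3)*(-1)) / -2 = 0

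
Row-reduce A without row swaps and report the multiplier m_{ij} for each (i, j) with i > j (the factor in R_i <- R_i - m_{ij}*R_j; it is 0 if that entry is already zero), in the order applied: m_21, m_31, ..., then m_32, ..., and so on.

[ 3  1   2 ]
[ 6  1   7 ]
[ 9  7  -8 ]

Forward elimination:
R2 <- R2 - (2)*R1:  [  0  -1   3 ]
R3 <- R3 - (3)*R1:  [   0    4  -14 ]
R3 <- R3 - (-4)*R2:  [  0   0  -2 ]
Multipliers (in order of application): m_{21} = 2, m_{31} = 3, m_{32} = -4

multipliers: 2, 3, -4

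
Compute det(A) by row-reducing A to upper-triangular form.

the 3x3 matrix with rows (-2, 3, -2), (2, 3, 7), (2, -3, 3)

det(A) = -12

Forward elimination:
R2 <- R2 - (-1)*R1:  [ 0  6  5 ]
R3 <- R3 - (-1)*R1:  [ 0  0  1 ]
Upper-triangular form:
[ -2  3  -2 ]
[  0  6   5 ]
[  0  0   1 ]
det(A) = (-1)^0 * (-2) * (6) * (1) = -12  (0 row swaps -> sign +1)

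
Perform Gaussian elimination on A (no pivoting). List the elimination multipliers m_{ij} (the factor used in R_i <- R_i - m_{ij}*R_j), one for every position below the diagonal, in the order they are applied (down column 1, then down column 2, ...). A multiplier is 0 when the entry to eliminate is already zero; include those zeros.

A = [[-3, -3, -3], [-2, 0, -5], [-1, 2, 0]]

multipliers: 2/3, 1/3, 3/2

Forward elimination:
R2 <- R2 - (2/3)*R1:  [  0   2  -3 ]
R3 <- R3 - (1/3)*R1:  [ 0  3  1 ]
R3 <- R3 - (3/2)*R2:  [    0     0  11/2 ]
Multipliers (in order of application): m_{21} = 2/3, m_{31} = 1/3, m_{32} = 3/2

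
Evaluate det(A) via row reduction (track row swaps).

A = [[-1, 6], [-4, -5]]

Forward elimination:
R2 <- R2 - (4)*R1:  [   0  -29 ]
Upper-triangular form:
[ -1    6 ]
[  0  -29 ]
det(A) = (-1)^0 * (-1) * (-29) = 29  (0 row swaps -> sign +1)

det(A) = 29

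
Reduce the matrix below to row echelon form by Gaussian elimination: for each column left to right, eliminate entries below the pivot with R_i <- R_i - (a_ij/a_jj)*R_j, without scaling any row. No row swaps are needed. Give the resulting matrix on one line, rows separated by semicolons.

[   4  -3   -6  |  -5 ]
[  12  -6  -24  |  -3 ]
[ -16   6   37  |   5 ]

Forward elimination:
R2 <- R2 - (3)*R1:  [  0   3  -6  12 ]
R3 <- R3 - (-4)*R1:  [   0   -6   13  -15 ]
R3 <- R3 - (-2)*R2:  [ 0  0  1  9 ]
Row echelon form:
[ 4  -3  -6  |  -5 ]
[ 0   3  -6  |  12 ]
[ 0   0   1  |   9 ]

REF = [4 -3 -6 -5; 0 3 -6 12; 0 0 1 9]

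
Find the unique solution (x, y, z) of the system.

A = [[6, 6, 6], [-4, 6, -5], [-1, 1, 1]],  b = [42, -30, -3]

Forward elimination on [A|b]:
R2 <- R2 - (-2/3)*R1:  [  0  10  -1  -2 ]
R3 <- R3 - (-1/6)*R1:  [ 0  2  2  4 ]
R3 <- R3 - (1/5)*R2:  [    0     0  11/5  22/5 ]
Row echelon form:
[ 6   6     6  |    42 ]
[ 0  10    -1  |    -2 ]
[ 0   0  11/5  |  22/5 ]
Back-substitution:
z = (22/5) / (11/5) = 2
y = (-2 - (-1)*(2)) / 10 = 0
x = (42 - (6)*(0) - (6)*(2)) / 6 = 5

(5, 0, 2)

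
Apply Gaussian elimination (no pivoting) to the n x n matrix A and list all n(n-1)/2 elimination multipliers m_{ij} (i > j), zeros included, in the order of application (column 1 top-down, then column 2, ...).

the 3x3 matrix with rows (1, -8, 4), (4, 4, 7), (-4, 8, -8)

Forward elimination:
R2 <- R2 - (4)*R1:  [  0  36  -9 ]
R3 <- R3 - (-4)*R1:  [   0  -24    8 ]
R3 <- R3 - (-2/3)*R2:  [ 0  0  2 ]
Multipliers (in order of application): m_{21} = 4, m_{31} = -4, m_{32} = -2/3

multipliers: 4, -4, -2/3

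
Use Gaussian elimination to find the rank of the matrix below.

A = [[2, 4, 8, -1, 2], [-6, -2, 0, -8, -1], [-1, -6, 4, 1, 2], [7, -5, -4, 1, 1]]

Row reduction:
R2 <- R2 - (-3)*R1:  [   0   10   24  -11    5 ]
R3 <- R3 - (-1/2)*R1:  [   0   -4    8  1/2    3 ]
R4 <- R4 - (7/2)*R1:  [   0  -19  -32  9/2   -6 ]
R3 <- R3 - (-2/5)*R2:  [      0       0    88/5  -39/10       5 ]
R4 <- R4 - (-19/10)*R2:  [     0      0   68/5  -82/5    7/2 ]
R4 <- R4 - (17/22)*R3:  [       0        0        0  -589/44    -4/11 ]
Row echelon form:
[ 2   4     8       -1      2 ]
[ 0  10    24      -11      5 ]
[ 0   0  88/5   -39/10      5 ]
[ 0   0     0  -589/44  -4/11 ]
Nonzero rows / pivot columns: 4

rank(A) = 4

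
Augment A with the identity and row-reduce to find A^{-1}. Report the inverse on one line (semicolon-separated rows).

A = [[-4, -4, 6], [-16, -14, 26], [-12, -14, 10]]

Gauss-Jordan on [A | I]:
R1 <- (1/-4)*R1:  [    1     1  -3/2  |  -1/4     0     0 ]
R2 <- R2 - (-16)*R1:  [  0   2   2  |  -4   1   0 ]
R3 <- R3 - (-12)*R1:  [  0  -2  -8  |  -3   0   1 ]
R2 <- (1/2)*R2:  [   0    1    1  |   -2  1/2    0 ]
R1 <- R1 - (1)*R2:  [    1     0  -5/2  |   7/4  -1/2     0 ]
R3 <- R3 - (-2)*R2:  [  0   0  -6  |  -7   1   1 ]
R3 <- (1/-6)*R3:  [    0     0     1  |   7/6  -1/6  -1/6 ]
R1 <- R1 - (-5/2)*R3:  [      1       0       0  |    14/3  -11/12   -5/12 ]
R2 <- R2 - (1)*R3:  [     0      1      0  |  -19/6    2/3    1/6 ]
Right block of [I | A^{-1}] is the inverse:
[  14/3  -11/12  -5/12 ]
[ -19/6     2/3    1/6 ]
[   7/6    -1/6   -1/6 ]

inverse = [14/3 -11/12 -5/12; -19/6 2/3 1/6; 7/6 -1/6 -1/6]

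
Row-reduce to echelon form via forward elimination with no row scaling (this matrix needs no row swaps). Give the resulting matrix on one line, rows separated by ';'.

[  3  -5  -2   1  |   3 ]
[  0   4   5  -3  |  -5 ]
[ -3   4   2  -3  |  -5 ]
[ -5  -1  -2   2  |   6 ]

REF = [3 -5 -2 1 3; 0 4 5 -3 -5; 0 0 5/4 -11/4 -13/4; 0 0 0 53/5 79/5]

Forward elimination:
R3 <- R3 - (-1)*R1:  [  0  -1   0  -2  -2 ]
R4 <- R4 - (-5/3)*R1:  [     0  -28/3  -16/3   11/3     11 ]
R3 <- R3 - (-1/4)*R2:  [     0      0    5/4  -11/4  -13/4 ]
R4 <- R4 - (-7/3)*R2:  [     0      0   19/3  -10/3   -2/3 ]
R4 <- R4 - (76/15)*R3:  [    0     0     0  53/5  79/5 ]
Row echelon form:
[ 3  -5   -2      1  |      3 ]
[ 0   4    5     -3  |     -5 ]
[ 0   0  5/4  -11/4  |  -13/4 ]
[ 0   0    0   53/5  |   79/5 ]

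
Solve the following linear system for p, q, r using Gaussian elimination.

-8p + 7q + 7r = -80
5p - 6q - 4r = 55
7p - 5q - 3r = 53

Forward elimination on [A|b]:
R2 <- R2 - (-5/8)*R1:  [     0  -13/8    3/8      5 ]
R3 <- R3 - (-7/8)*R1:  [    0   9/8  25/8   -17 ]
R3 <- R3 - (-9/13)*R2:  [       0        0    44/13  -176/13 ]
Row echelon form:
[ -8      7      7  |      -80 ]
[  0  -13/8    3/8  |        5 ]
[  0      0  44/13  |  -176/13 ]
Back-substitution:
r = (-176/13) / (44/13) = -4
q = (5 - (3/8)*(-4)) / (-13/8) = -4
p = (-80 - (7)*(-4) - (7)*(-4)) / -8 = 3

(3, -4, -4)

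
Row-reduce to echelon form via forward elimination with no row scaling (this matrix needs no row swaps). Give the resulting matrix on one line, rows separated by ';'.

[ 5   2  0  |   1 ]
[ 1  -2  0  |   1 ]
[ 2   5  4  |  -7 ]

Forward elimination:
R2 <- R2 - (1/5)*R1:  [     0  -12/5      0    4/5 ]
R3 <- R3 - (2/5)*R1:  [     0   21/5      4  -37/5 ]
R3 <- R3 - (-7/4)*R2:  [  0   0   4  -6 ]
Row echelon form:
[ 5      2  0  |    1 ]
[ 0  -12/5  0  |  4/5 ]
[ 0      0  4  |   -6 ]

REF = [5 2 0 1; 0 -12/5 0 4/5; 0 0 4 -6]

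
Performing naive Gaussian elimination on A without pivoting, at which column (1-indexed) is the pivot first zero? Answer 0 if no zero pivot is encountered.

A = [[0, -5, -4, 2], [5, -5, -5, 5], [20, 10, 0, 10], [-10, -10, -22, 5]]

first zero-pivot column = 1

Naive forward elimination:
Pivot entry (1,1) is zero but row 2 has 5 in column 1 -> naive elimination stops; a row interchange (e.g. R1 <-> R2) would be required here.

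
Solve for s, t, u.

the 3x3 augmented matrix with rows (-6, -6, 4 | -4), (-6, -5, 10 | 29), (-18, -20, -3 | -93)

Forward elimination on [A|b]:
R2 <- R2 - (1)*R1:  [  0   1   6  33 ]
R3 <- R3 - (3)*R1:  [   0   -2  -15  -81 ]
R3 <- R3 - (-2)*R2:  [   0    0   -3  -15 ]
Row echelon form:
[ -6  -6   4  |   -4 ]
[  0   1   6  |   33 ]
[  0   0  -3  |  -15 ]
Back-substitution:
u = (-15) / -3 = 5
t = (33 - (6)*(5)) / 1 = 3
s = (-4 - (-6)*(3) - (4)*(5)) / -6 = 1

(1, 3, 5)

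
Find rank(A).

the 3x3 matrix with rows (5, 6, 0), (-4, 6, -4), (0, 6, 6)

rank(A) = 3

Row reduction:
R2 <- R2 - (-4/5)*R1:  [    0  54/5    -4 ]
R3 <- R3 - (5/9)*R2:  [    0     0  74/9 ]
Row echelon form:
[ 5     6     0 ]
[ 0  54/5    -4 ]
[ 0     0  74/9 ]
Nonzero rows / pivot columns: 3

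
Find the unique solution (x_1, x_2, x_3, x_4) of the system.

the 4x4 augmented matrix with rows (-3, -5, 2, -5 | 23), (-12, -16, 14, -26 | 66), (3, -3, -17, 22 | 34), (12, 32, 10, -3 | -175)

Forward elimination on [A|b]:
R2 <- R2 - (4)*R1:  [   0    4    6   -6  -26 ]
R3 <- R3 - (-1)*R1:  [   0   -8  -15   17   57 ]
R4 <- R4 - (-4)*R1:  [   0   12   18  -23  -83 ]
R3 <- R3 - (-2)*R2:  [  0   0  -3   5   5 ]
R4 <- R4 - (3)*R2:  [  0   0   0  -5  -5 ]
Row echelon form:
[ -3  -5   2  -5  |   23 ]
[  0   4   6  -6  |  -26 ]
[  0   0  -3   5  |    5 ]
[  0   0   0  -5  |   -5 ]
Back-substitution:
x_4 = (-5) / -5 = 1
x_3 = (5 - (5)*(1)) / -3 = 0
x_2 = (-26 - (6)*(0) - (-6)*(1)) / 4 = -5
x_1 = (23 - (-5)*(-5) - (2)*(0) - (-5)*(1)) / -3 = -1

(-1, -5, 0, 1)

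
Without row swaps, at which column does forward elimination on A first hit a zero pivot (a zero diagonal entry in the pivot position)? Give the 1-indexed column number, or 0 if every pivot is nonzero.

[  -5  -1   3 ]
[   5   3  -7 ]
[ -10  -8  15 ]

first zero-pivot column = 0

Naive forward elimination:
R2 <- R2 - (-1)*R1:  [  0   2  -4 ]
R3 <- R3 - (2)*R1:  [  0  -6   9 ]
R3 <- R3 - (-3)*R2:  [  0   0  -3 ]
All pivots nonzero; naive elimination completes without hitting a zero pivot.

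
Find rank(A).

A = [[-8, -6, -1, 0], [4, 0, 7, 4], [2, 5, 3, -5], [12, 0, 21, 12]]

Row reduction:
R2 <- R2 - (-1/2)*R1:  [    0    -3  13/2     4 ]
R3 <- R3 - (-1/4)*R1:  [    0   7/2  11/4    -5 ]
R4 <- R4 - (-3/2)*R1:  [    0    -9  39/2    12 ]
R3 <- R3 - (-7/6)*R2:  [    0     0  31/3  -1/3 ]
R4 <- R4 - (3)*R2:  [ 0  0  0  0 ]
Row echelon form:
[ -8  -6    -1     0 ]
[  0  -3  13/2     4 ]
[  0   0  31/3  -1/3 ]
[  0   0     0     0 ]
Nonzero rows / pivot columns: 3

rank(A) = 3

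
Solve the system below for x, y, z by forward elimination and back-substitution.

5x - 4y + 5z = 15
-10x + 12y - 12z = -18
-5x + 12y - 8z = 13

(3, 5, 4)

Forward elimination on [A|b]:
R2 <- R2 - (-2)*R1:  [  0   4  -2  12 ]
R3 <- R3 - (-1)*R1:  [  0   8  -3  28 ]
R3 <- R3 - (2)*R2:  [ 0  0  1  4 ]
Row echelon form:
[ 5  -4   5  |  15 ]
[ 0   4  -2  |  12 ]
[ 0   0   1  |   4 ]
Back-substitution:
z = (4) / 1 = 4
y = (12 - (-2)*(4)) / 4 = 5
x = (15 - (-4)*(5) - (5)*(4)) / 5 = 3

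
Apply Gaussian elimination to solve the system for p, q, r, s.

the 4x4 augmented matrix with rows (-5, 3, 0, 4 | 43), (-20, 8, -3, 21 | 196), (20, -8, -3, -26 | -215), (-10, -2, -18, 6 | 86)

Forward elimination on [A|b]:
R2 <- R2 - (4)*R1:  [  0  -4  -3   5  24 ]
R3 <- R3 - (-4)*R1:  [   0    4   -3  -10  -43 ]
R4 <- R4 - (2)*R1:  [   0   -8  -18   -2    0 ]
R3 <- R3 - (-1)*R2:  [   0    0   -6   -5  -19 ]
R4 <- R4 - (2)*R2:  [   0    0  -12  -12  -48 ]
R4 <- R4 - (2)*R3:  [   0    0    0   -2  -10 ]
Row echelon form:
[ -5   3   0   4  |   43 ]
[  0  -4  -3   5  |   24 ]
[  0   0  -6  -5  |  -19 ]
[  0   0   0  -2  |  -10 ]
Back-substitution:
s = (-10) / -2 = 5
r = (-19 - (-5)*(5)) / -6 = -1
q = (24 - (-3)*(-1) - (5)*(5)) / -4 = 1
p = (43 - (3)*(1) - (4)*(5)) / -5 = -4

(-4, 1, -1, 5)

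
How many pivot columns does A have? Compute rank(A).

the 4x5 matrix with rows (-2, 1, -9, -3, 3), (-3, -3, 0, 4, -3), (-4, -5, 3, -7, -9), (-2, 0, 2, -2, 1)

rank(A) = 4

Row reduction:
R2 <- R2 - (3/2)*R1:  [     0   -9/2   27/2   17/2  -15/2 ]
R3 <- R3 - (2)*R1:  [   0   -7   21   -1  -15 ]
R4 <- R4 - (1)*R1:  [  0  -1  11   1  -2 ]
R3 <- R3 - (14/9)*R2:  [      0       0       0  -128/9   -10/3 ]
R4 <- R4 - (2/9)*R2:  [    0     0     8  -8/9  -1/3 ]
R3 <-> R4   (pivot in column 3 was zero)
[ -2     1    -9      -3      3 ]
[  0  -9/2  27/2    17/2  -15/2 ]
[  0     0     8    -8/9   -1/3 ]
[  0     0     0  -128/9  -10/3 ]
Row echelon form:
[ -2     1    -9      -3      3 ]
[  0  -9/2  27/2    17/2  -15/2 ]
[  0     0     8    -8/9   -1/3 ]
[  0     0     0  -128/9  -10/3 ]
Nonzero rows / pivot columns: 4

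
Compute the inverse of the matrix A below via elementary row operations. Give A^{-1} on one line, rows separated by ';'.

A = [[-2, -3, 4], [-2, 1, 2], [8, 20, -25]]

inverse = [-13/8 1/8 -1/4; -17/20 9/20 -1/10; -6/5 2/5 -1/5]

Gauss-Jordan on [A | I]:
R1 <- (1/-2)*R1:  [    1   3/2    -2  |  -1/2     0     0 ]
R2 <- R2 - (-2)*R1:  [  0   4  -2  |  -1   1   0 ]
R3 <- R3 - (8)*R1:  [  0   8  -9  |   4   0   1 ]
R2 <- (1/4)*R2:  [    0     1  -1/2  |  -1/4   1/4     0 ]
R1 <- R1 - (3/2)*R2:  [    1     0  -5/4  |  -1/8  -3/8     0 ]
R3 <- R3 - (8)*R2:  [  0   0  -5  |   6  -2   1 ]
R3 <- (1/-5)*R3:  [    0     0     1  |  -6/5   2/5  -1/5 ]
R1 <- R1 - (-5/4)*R3:  [     1      0      0  |  -13/8    1/8   -1/4 ]
R2 <- R2 - (-1/2)*R3:  [      0       1       0  |  -17/20    9/20   -1/10 ]
Right block of [I | A^{-1}] is the inverse:
[  -13/8   1/8   -1/4 ]
[ -17/20  9/20  -1/10 ]
[   -6/5   2/5   -1/5 ]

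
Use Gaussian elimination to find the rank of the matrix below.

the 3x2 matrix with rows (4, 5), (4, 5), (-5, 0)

Row reduction:
R2 <- R2 - (1)*R1:  [ 0  0 ]
R3 <- R3 - (-5/4)*R1:  [    0  25/4 ]
R2 <-> R3   (pivot in column 2 was zero)
[ 4     5 ]
[ 0  25/4 ]
[ 0     0 ]
Row echelon form:
[ 4     5 ]
[ 0  25/4 ]
[ 0     0 ]
Nonzero rows / pivot columns: 2

rank(A) = 2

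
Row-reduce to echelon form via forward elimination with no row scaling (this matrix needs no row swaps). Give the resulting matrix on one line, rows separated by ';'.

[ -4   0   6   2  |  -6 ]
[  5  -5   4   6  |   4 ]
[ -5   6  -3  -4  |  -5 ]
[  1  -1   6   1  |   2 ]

REF = [-4 0 6 2 -6; 0 -5 23/2 17/2 -7/2; 0 0 33/10 37/10 -17/10; 0 0 0 -199/33 128/33]

Forward elimination:
R2 <- R2 - (-5/4)*R1:  [    0    -5  23/2  17/2  -7/2 ]
R3 <- R3 - (5/4)*R1:  [     0      6  -21/2  -13/2    5/2 ]
R4 <- R4 - (-1/4)*R1:  [    0    -1  15/2   3/2   1/2 ]
R3 <- R3 - (-6/5)*R2:  [      0       0   33/10   37/10  -17/10 ]
R4 <- R4 - (1/5)*R2:  [    0     0  26/5  -1/5   6/5 ]
R4 <- R4 - (52/33)*R3:  [       0        0        0  -199/33   128/33 ]
Row echelon form:
[ -4   0      6        2  |      -6 ]
[  0  -5   23/2     17/2  |    -7/2 ]
[  0   0  33/10    37/10  |  -17/10 ]
[  0   0      0  -199/33  |  128/33 ]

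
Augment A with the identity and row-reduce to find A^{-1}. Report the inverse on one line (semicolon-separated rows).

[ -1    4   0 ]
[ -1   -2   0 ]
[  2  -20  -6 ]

inverse = [-1/3 -2/3 0; 1/6 -1/6 0; -2/3 1/3 -1/6]

Gauss-Jordan on [A | I]:
R1 <- (1/-1)*R1:  [  1  -4   0  |  -1   0   0 ]
R2 <- R2 - (-1)*R1:  [  0  -6   0  |  -1   1   0 ]
R3 <- R3 - (2)*R1:  [   0  -12   -6  |    2    0    1 ]
R2 <- (1/-6)*R2:  [    0     1     0  |   1/6  -1/6     0 ]
R1 <- R1 - (-4)*R2:  [    1     0     0  |  -1/3  -2/3     0 ]
R3 <- R3 - (-12)*R2:  [  0   0  -6  |   4  -2   1 ]
R3 <- (1/-6)*R3:  [    0     0     1  |  -2/3   1/3  -1/6 ]
Right block of [I | A^{-1}] is the inverse:
[ -1/3  -2/3     0 ]
[  1/6  -1/6     0 ]
[ -2/3   1/3  -1/6 ]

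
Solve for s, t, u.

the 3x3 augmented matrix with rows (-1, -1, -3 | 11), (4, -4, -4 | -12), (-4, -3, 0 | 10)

(-4, 2, -3)

Forward elimination on [A|b]:
R2 <- R2 - (-4)*R1:  [   0   -8  -16   32 ]
R3 <- R3 - (4)*R1:  [   0    1   12  -34 ]
R3 <- R3 - (-1/8)*R2:  [   0    0   10  -30 ]
Row echelon form:
[ -1  -1   -3  |   11 ]
[  0  -8  -16  |   32 ]
[  0   0   10  |  -30 ]
Back-substitution:
u = (-30) / 10 = -3
t = (32 - (-16)*(-3)) / -8 = 2
s = (11 - (-1)*(2) - (-3)*(-3)) / -1 = -4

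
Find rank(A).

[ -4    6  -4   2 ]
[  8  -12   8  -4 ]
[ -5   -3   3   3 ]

Row reduction:
R2 <- R2 - (-2)*R1:  [ 0  0  0  0 ]
R3 <- R3 - (5/4)*R1:  [     0  -21/2      8    1/2 ]
R2 <-> R3   (pivot in column 2 was zero)
[ -4      6  -4    2 ]
[  0  -21/2   8  1/2 ]
[  0      0   0    0 ]
Row echelon form:
[ -4      6  -4    2 ]
[  0  -21/2   8  1/2 ]
[  0      0   0    0 ]
Nonzero rows / pivot columns: 2

rank(A) = 2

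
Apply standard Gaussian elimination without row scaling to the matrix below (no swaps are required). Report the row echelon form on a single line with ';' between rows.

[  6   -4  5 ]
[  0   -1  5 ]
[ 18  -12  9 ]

Forward elimination:
R3 <- R3 - (3)*R1:  [  0   0  -6 ]
Row echelon form:
[ 6  -4   5 ]
[ 0  -1   5 ]
[ 0   0  -6 ]

REF = [6 -4 5; 0 -1 5; 0 0 -6]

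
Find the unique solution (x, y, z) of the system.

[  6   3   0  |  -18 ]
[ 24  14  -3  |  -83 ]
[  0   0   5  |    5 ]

Forward elimination on [A|b]:
R2 <- R2 - (4)*R1:  [   0    2   -3  -11 ]
Row echelon form:
[ 6  3   0  |  -18 ]
[ 0  2  -3  |  -11 ]
[ 0  0   5  |    5 ]
Back-substitution:
z = (5) / 5 = 1
y = (-11 - (-3)*(1)) / 2 = -4
x = (-18 - (3)*(-4)) / 6 = -1

(-1, -4, 1)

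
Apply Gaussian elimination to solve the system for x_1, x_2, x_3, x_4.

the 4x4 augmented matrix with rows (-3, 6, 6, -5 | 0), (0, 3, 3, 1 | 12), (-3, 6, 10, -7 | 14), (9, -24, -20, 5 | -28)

(1, -2, 5, 3)

Forward elimination on [A|b]:
R3 <- R3 - (1)*R1:  [  0   0   4  -2  14 ]
R4 <- R4 - (-3)*R1:  [   0   -6   -2  -10  -28 ]
R4 <- R4 - (-2)*R2:  [  0   0   4  -8  -4 ]
R4 <- R4 - (1)*R3:  [   0    0    0   -6  -18 ]
Row echelon form:
[ -3  6  6  -5  |    0 ]
[  0  3  3   1  |   12 ]
[  0  0  4  -2  |   14 ]
[  0  0  0  -6  |  -18 ]
Back-substitution:
x_4 = (-18) / -6 = 3
x_3 = (14 - (-2)*(3)) / 4 = 5
x_2 = (12 - (3)*(5) - (1)*(3)) / 3 = -2
x_1 = (0 - (6)*(-2) - (6)*(5) - (-5)*(3)) / -3 = 1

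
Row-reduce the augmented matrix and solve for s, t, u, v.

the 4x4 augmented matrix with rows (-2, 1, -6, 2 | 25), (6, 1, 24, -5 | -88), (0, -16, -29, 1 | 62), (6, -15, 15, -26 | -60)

Forward elimination on [A|b]:
R2 <- R2 - (-3)*R1:  [   0    4    6    1  -13 ]
R4 <- R4 - (-3)*R1:  [   0  -12   -3  -20   15 ]
R3 <- R3 - (-4)*R2:  [  0   0  -5   5  10 ]
R4 <- R4 - (-3)*R2:  [   0    0   15  -17  -24 ]
R4 <- R4 - (-3)*R3:  [  0   0   0  -2   6 ]
Row echelon form:
[ -2  1  -6   2  |   25 ]
[  0  4   6   1  |  -13 ]
[  0  0  -5   5  |   10 ]
[  0  0   0  -2  |    6 ]
Back-substitution:
v = (6) / -2 = -3
u = (10 - (5)*(-3)) / -5 = -5
t = (-13 - (6)*(-5) - (1)*(-3)) / 4 = 5
s = (25 - (1)*(5) - (-6)*(-5) - (2)*(-3)) / -2 = 2

(2, 5, -5, -3)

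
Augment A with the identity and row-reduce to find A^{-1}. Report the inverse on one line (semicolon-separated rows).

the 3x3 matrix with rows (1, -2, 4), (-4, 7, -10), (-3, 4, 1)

Gauss-Jordan on [A | I]:
R2 <- R2 - (-4)*R1:  [  0  -1   6  |   4   1   0 ]
R3 <- R3 - (-3)*R1:  [  0  -2  13  |   3   0   1 ]
R2 <- (1/-1)*R2:  [  0   1  -6  |  -4  -1   0 ]
R1 <- R1 - (-2)*R2:  [  1   0  -8  |  -7  -2   0 ]
R3 <- R3 - (-2)*R2:  [  0   0   1  |  -5  -2   1 ]
R1 <- R1 - (-8)*R3:  [   1    0    0  |  -47  -18    8 ]
R2 <- R2 - (-6)*R3:  [   0    1    0  |  -34  -13    6 ]
Right block of [I | A^{-1}] is the inverse:
[ -47  -18  8 ]
[ -34  -13  6 ]
[  -5   -2  1 ]

inverse = [-47 -18 8; -34 -13 6; -5 -2 1]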